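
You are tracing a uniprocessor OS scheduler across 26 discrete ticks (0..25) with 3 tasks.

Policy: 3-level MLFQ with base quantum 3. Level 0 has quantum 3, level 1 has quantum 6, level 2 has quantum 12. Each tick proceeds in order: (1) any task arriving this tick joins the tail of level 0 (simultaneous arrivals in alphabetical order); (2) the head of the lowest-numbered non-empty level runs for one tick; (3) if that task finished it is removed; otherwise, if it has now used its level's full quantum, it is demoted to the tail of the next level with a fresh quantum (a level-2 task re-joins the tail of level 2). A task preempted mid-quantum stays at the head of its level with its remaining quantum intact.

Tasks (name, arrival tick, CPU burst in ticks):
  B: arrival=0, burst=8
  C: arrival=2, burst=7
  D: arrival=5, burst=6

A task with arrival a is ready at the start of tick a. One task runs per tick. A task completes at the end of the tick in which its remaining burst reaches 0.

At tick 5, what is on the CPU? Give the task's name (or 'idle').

t=0: L0/L1/L2 = B/-/- → run B
t=1: L0/L1/L2 = B/-/- → run B
t=2: L0/L1/L2 = BC/-/- → run B
t=3: L0/L1/L2 = C/B/- → run C
t=4: L0/L1/L2 = C/B/- → run C
t=5: L0/L1/L2 = CD/B/- → run C
t=6: L0/L1/L2 = D/BC/- → run D
t=7: L0/L1/L2 = D/BC/- → run D
t=8: L0/L1/L2 = D/BC/- → run D
t=9: L0/L1/L2 = -/BCD/- → run B
t=10: L0/L1/L2 = -/BCD/- → run B
t=11: L0/L1/L2 = -/BCD/- → run B
t=12: L0/L1/L2 = -/BCD/- → run B
t=13: L0/L1/L2 = -/BCD/- → run B
t=14: L0/L1/L2 = -/CD/- → run C
t=15: L0/L1/L2 = -/CD/- → run C
t=16: L0/L1/L2 = -/CD/- → run C
t=17: L0/L1/L2 = -/CD/- → run C
t=18: L0/L1/L2 = -/D/- → run D
t=19: L0/L1/L2 = -/D/- → run D
t=20: L0/L1/L2 = -/D/- → run D
t=21: (idle)
t=22: (idle)
t=23: (idle)
t=24: (idle)
t=25: (idle)

running at tick 5 = C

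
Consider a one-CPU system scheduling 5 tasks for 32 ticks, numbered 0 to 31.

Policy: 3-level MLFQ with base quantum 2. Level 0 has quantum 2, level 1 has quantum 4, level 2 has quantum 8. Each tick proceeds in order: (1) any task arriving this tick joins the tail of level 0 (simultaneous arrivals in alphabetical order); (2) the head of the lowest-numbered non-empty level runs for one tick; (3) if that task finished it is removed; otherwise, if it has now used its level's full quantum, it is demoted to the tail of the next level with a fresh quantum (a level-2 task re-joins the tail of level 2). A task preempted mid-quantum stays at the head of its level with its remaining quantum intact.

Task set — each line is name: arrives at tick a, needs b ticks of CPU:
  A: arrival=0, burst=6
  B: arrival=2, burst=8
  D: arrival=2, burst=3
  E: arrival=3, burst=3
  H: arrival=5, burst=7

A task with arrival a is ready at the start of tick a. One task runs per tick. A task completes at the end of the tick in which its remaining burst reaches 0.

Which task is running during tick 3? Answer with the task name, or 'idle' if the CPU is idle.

t=0: L0/L1/L2 = A/-/- → run A
t=1: L0/L1/L2 = A/-/- → run A
t=2: L0/L1/L2 = BD/A/- → run B
t=3: L0/L1/L2 = BDE/A/- → run B
t=4: L0/L1/L2 = DE/AB/- → run D
t=5: L0/L1/L2 = DEH/AB/- → run D
t=6: L0/L1/L2 = EH/ABD/- → run E
t=7: L0/L1/L2 = EH/ABD/- → run E
t=8: L0/L1/L2 = H/ABDE/- → run H
t=9: L0/L1/L2 = H/ABDE/- → run H
t=10: L0/L1/L2 = -/ABDEH/- → run A
t=11: L0/L1/L2 = -/ABDEH/- → run A
t=12: L0/L1/L2 = -/ABDEH/- → run A
t=13: L0/L1/L2 = -/ABDEH/- → run A
t=14: L0/L1/L2 = -/BDEH/- → run B
t=15: L0/L1/L2 = -/BDEH/- → run B
t=16: L0/L1/L2 = -/BDEH/- → run B
t=17: L0/L1/L2 = -/BDEH/- → run B
t=18: L0/L1/L2 = -/DEH/B → run D
t=19: L0/L1/L2 = -/EH/B → run E
t=20: L0/L1/L2 = -/H/B → run H
t=21: L0/L1/L2 = -/H/B → run H
t=22: L0/L1/L2 = -/H/B → run H
t=23: L0/L1/L2 = -/H/B → run H
t=24: L0/L1/L2 = -/-/BH → run B
t=25: L0/L1/L2 = -/-/BH → run B
t=26: L0/L1/L2 = -/-/H → run H
t=27: (idle)
t=28: (idle)
t=29: (idle)
t=30: (idle)
t=31: (idle)

running at tick 3 = B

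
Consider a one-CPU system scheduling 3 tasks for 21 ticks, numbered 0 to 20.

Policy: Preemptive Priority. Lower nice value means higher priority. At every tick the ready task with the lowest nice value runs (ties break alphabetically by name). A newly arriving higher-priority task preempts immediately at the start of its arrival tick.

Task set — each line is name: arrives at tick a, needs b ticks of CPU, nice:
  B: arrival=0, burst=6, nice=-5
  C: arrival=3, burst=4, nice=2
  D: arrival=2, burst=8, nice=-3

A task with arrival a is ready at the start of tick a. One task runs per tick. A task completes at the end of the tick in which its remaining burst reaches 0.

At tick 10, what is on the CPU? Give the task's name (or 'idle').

running at tick 10 = D

t=0: ready={B} → run B
t=1: ready={B} → run B
t=2: ready={B,D} → run B
t=3: ready={B,C,D} → run B
t=4: ready={B,C,D} → run B
t=5: ready={B,C,D} → run B
t=6: ready={C,D} → run D
t=7: ready={C,D} → run D
t=8: ready={C,D} → run D
t=9: ready={C,D} → run D
t=10: ready={C,D} → run D
t=11: ready={C,D} → run D
t=12: ready={C,D} → run D
t=13: ready={C,D} → run D
t=14: ready={C} → run C
t=15: ready={C} → run C
t=16: ready={C} → run C
t=17: ready={C} → run C
t=18: (idle)
t=19: (idle)
t=20: (idle)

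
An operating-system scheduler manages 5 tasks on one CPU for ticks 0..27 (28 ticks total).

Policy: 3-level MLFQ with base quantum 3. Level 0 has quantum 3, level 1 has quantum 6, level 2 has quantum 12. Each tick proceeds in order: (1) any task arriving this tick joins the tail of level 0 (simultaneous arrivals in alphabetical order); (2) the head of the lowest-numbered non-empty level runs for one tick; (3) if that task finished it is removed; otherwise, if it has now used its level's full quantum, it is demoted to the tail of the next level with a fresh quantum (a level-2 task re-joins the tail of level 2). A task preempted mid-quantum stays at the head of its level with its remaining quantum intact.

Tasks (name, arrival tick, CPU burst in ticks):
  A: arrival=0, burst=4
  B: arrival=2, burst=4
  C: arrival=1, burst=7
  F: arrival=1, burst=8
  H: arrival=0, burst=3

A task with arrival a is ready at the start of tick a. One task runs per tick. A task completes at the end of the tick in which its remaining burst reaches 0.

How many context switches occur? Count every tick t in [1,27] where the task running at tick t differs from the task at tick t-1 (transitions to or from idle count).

t=0: L0/L1/L2 = AH/-/- → run A
t=1: L0/L1/L2 = AHCF/-/- → run A
t=2: L0/L1/L2 = AHCFB/-/- → run A
t=3: L0/L1/L2 = HCFB/A/- → run H
t=4: L0/L1/L2 = HCFB/A/- → run H
t=5: L0/L1/L2 = HCFB/A/- → run H
t=6: L0/L1/L2 = CFB/A/- → run C
t=7: L0/L1/L2 = CFB/A/- → run C
t=8: L0/L1/L2 = CFB/A/- → run C
t=9: L0/L1/L2 = FB/AC/- → run F
t=10: L0/L1/L2 = FB/AC/- → run F
t=11: L0/L1/L2 = FB/AC/- → run F
t=12: L0/L1/L2 = B/ACF/- → run B
t=13: L0/L1/L2 = B/ACF/- → run B
t=14: L0/L1/L2 = B/ACF/- → run B
t=15: L0/L1/L2 = -/ACFB/- → run A
t=16: L0/L1/L2 = -/CFB/- → run C
t=17: L0/L1/L2 = -/CFB/- → run C
t=18: L0/L1/L2 = -/CFB/- → run C
t=19: L0/L1/L2 = -/CFB/- → run C
t=20: L0/L1/L2 = -/FB/- → run F
t=21: L0/L1/L2 = -/FB/- → run F
t=22: L0/L1/L2 = -/FB/- → run F
t=23: L0/L1/L2 = -/FB/- → run F
t=24: L0/L1/L2 = -/FB/- → run F
t=25: L0/L1/L2 = -/B/- → run B
t=26: (idle)
t=27: (idle)

context switches = 9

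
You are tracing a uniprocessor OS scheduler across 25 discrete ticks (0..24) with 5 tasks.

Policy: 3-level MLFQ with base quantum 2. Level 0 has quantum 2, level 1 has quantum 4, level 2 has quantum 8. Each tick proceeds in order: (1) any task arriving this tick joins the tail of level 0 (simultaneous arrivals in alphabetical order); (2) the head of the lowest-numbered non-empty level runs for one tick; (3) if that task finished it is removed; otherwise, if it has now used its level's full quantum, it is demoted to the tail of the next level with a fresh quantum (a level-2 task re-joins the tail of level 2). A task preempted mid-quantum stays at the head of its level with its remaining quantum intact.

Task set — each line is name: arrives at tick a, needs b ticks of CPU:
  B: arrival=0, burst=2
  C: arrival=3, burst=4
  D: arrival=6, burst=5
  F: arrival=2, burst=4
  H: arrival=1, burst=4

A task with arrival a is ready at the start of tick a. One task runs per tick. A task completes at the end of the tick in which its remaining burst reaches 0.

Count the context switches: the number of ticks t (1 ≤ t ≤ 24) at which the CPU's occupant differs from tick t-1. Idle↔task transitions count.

context switches = 9

t=0: L0/L1/L2 = B/-/- → run B
t=1: L0/L1/L2 = BH/-/- → run B
t=2: L0/L1/L2 = HF/-/- → run H
t=3: L0/L1/L2 = HFC/-/- → run H
t=4: L0/L1/L2 = FC/H/- → run F
t=5: L0/L1/L2 = FC/H/- → run F
t=6: L0/L1/L2 = CD/HF/- → run C
t=7: L0/L1/L2 = CD/HF/- → run C
t=8: L0/L1/L2 = D/HFC/- → run D
t=9: L0/L1/L2 = D/HFC/- → run D
t=10: L0/L1/L2 = -/HFCD/- → run H
t=11: L0/L1/L2 = -/HFCD/- → run H
t=12: L0/L1/L2 = -/FCD/- → run F
t=13: L0/L1/L2 = -/FCD/- → run F
t=14: L0/L1/L2 = -/CD/- → run C
t=15: L0/L1/L2 = -/CD/- → run C
t=16: L0/L1/L2 = -/D/- → run D
t=17: L0/L1/L2 = -/D/- → run D
t=18: L0/L1/L2 = -/D/- → run D
t=19: (idle)
t=20: (idle)
t=21: (idle)
t=22: (idle)
t=23: (idle)
t=24: (idle)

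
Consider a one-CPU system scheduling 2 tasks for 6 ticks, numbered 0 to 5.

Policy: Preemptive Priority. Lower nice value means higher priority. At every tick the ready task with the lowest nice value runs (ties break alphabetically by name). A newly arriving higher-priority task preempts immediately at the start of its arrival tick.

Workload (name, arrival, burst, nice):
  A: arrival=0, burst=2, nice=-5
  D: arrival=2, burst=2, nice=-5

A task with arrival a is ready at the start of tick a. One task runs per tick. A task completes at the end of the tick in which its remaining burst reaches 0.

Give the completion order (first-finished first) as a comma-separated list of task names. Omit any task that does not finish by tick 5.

completion order = A, D

t=0: ready={A} → run A
t=1: ready={A} → run A
t=2: ready={D} → run D
t=3: ready={D} → run D
t=4: (idle)
t=5: (idle)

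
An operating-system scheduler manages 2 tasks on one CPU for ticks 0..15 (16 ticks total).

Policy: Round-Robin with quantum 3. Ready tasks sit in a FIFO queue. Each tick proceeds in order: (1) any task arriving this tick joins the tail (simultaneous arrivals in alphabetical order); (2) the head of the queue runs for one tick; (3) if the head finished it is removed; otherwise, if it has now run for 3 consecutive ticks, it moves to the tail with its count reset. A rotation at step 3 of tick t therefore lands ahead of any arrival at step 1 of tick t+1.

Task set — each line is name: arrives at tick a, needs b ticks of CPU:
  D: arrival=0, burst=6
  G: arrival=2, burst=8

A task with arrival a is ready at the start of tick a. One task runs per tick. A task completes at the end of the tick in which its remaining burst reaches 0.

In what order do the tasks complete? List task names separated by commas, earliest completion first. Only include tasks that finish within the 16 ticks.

t=0: queue=[D] q_used=0 → run D
t=1: queue=[D] q_used=1 → run D
t=2: queue=[D,G] q_used=2 → run D
t=3: queue=[G,D] q_used=0 → run G
t=4: queue=[G,D] q_used=1 → run G
t=5: queue=[G,D] q_used=2 → run G
t=6: queue=[D,G] q_used=0 → run D
t=7: queue=[D,G] q_used=1 → run D
t=8: queue=[D,G] q_used=2 → run D
t=9: queue=[G] q_used=0 → run G
t=10: queue=[G] q_used=1 → run G
t=11: queue=[G] q_used=2 → run G
t=12: queue=[G] q_used=0 → run G
t=13: queue=[G] q_used=1 → run G
t=14: (idle)
t=15: (idle)

completion order = D, G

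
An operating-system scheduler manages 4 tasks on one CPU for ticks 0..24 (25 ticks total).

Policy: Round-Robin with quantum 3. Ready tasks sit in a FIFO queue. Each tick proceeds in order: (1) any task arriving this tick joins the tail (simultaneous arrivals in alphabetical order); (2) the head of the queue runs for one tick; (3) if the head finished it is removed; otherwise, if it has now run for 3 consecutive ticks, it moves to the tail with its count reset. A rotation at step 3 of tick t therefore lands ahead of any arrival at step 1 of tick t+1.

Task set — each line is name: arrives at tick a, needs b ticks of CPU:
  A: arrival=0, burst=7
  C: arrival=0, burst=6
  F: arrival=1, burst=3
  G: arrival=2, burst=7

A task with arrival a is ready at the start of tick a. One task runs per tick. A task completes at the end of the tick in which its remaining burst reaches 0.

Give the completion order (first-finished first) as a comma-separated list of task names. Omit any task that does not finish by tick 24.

t=0: queue=[A,C] q_used=0 → run A
t=1: queue=[A,C,F] q_used=1 → run A
t=2: queue=[A,C,F,G] q_used=2 → run A
t=3: queue=[C,F,G,A] q_used=0 → run C
t=4: queue=[C,F,G,A] q_used=1 → run C
t=5: queue=[C,F,G,A] q_used=2 → run C
t=6: queue=[F,G,A,C] q_used=0 → run F
t=7: queue=[F,G,A,C] q_used=1 → run F
t=8: queue=[F,G,A,C] q_used=2 → run F
t=9: queue=[G,A,C] q_used=0 → run G
t=10: queue=[G,A,C] q_used=1 → run G
t=11: queue=[G,A,C] q_used=2 → run G
t=12: queue=[A,C,G] q_used=0 → run A
t=13: queue=[A,C,G] q_used=1 → run A
t=14: queue=[A,C,G] q_used=2 → run A
t=15: queue=[C,G,A] q_used=0 → run C
t=16: queue=[C,G,A] q_used=1 → run C
t=17: queue=[C,G,A] q_used=2 → run C
t=18: queue=[G,A] q_used=0 → run G
t=19: queue=[G,A] q_used=1 → run G
t=20: queue=[G,A] q_used=2 → run G
t=21: queue=[A,G] q_used=0 → run A
t=22: queue=[G] q_used=0 → run G
t=23: (idle)
t=24: (idle)

completion order = F, C, A, G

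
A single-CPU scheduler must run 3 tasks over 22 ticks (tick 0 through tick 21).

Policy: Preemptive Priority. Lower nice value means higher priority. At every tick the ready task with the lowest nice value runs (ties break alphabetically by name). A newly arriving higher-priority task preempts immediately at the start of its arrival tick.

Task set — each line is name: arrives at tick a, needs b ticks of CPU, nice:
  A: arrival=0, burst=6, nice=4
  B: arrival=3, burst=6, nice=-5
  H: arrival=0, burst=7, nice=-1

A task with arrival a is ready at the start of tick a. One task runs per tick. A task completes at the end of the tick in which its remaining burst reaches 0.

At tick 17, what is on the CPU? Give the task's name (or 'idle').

t=0: ready={A,H} → run H
t=1: ready={A,H} → run H
t=2: ready={A,H} → run H
t=3: ready={A,B,H} → run B
t=4: ready={A,B,H} → run B
t=5: ready={A,B,H} → run B
t=6: ready={A,B,H} → run B
t=7: ready={A,B,H} → run B
t=8: ready={A,B,H} → run B
t=9: ready={A,H} → run H
t=10: ready={A,H} → run H
t=11: ready={A,H} → run H
t=12: ready={A,H} → run H
t=13: ready={A} → run A
t=14: ready={A} → run A
t=15: ready={A} → run A
t=16: ready={A} → run A
t=17: ready={A} → run A
t=18: ready={A} → run A
t=19: (idle)
t=20: (idle)
t=21: (idle)

running at tick 17 = A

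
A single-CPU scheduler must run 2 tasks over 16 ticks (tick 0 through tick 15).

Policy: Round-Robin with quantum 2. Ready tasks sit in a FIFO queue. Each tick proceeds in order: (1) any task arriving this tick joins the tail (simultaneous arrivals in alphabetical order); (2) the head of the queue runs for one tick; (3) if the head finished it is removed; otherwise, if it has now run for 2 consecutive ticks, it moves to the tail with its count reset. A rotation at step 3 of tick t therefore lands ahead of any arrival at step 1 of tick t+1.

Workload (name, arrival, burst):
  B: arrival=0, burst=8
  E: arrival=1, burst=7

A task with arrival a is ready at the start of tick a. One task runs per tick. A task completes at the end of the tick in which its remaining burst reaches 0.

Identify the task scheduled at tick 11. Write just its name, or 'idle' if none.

running at tick 11 = E

t=0: queue=[B] q_used=0 → run B
t=1: queue=[B,E] q_used=1 → run B
t=2: queue=[E,B] q_used=0 → run E
t=3: queue=[E,B] q_used=1 → run E
t=4: queue=[B,E] q_used=0 → run B
t=5: queue=[B,E] q_used=1 → run B
t=6: queue=[E,B] q_used=0 → run E
t=7: queue=[E,B] q_used=1 → run E
t=8: queue=[B,E] q_used=0 → run B
t=9: queue=[B,E] q_used=1 → run B
t=10: queue=[E,B] q_used=0 → run E
t=11: queue=[E,B] q_used=1 → run E
t=12: queue=[B,E] q_used=0 → run B
t=13: queue=[B,E] q_used=1 → run B
t=14: queue=[E] q_used=0 → run E
t=15: (idle)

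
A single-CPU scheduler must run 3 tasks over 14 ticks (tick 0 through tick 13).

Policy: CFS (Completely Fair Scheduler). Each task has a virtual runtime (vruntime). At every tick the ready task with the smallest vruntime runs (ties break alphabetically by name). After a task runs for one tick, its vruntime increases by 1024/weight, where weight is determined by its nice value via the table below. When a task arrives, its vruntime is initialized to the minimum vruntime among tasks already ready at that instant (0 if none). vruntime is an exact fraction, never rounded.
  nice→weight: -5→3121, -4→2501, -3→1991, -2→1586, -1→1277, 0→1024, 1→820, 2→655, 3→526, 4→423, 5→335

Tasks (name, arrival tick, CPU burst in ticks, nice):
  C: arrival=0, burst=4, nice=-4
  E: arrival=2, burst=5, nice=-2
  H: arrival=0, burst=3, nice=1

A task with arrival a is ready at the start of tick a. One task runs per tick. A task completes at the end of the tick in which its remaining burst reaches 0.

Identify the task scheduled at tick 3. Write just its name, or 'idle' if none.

running at tick 3 = E

t=0: vr[C=0 H=0] → run C
t=1: vr[C=1024/2501 H=0] → run H
t=2: vr[C=1024/2501 E=1024/2501 H=256/205] → run C
t=3: vr[C=2048/2501 E=1024/2501 H=256/205] → run E
t=4: vr[C=2048/2501 E=34304/32513 H=256/205] → run C
t=5: vr[C=3072/2501 E=34304/32513 H=256/205] → run E
t=6: vr[C=3072/2501 E=55296/32513 H=256/205] → run C
t=7: vr[E=55296/32513 H=256/205] → run H
t=8: vr[E=55296/32513 H=512/205] → run E
t=9: vr[E=76288/32513 H=512/205] → run E
t=10: vr[E=97280/32513 H=512/205] → run H
t=11: vr[E=97280/32513] → run E
t=12: (idle)
t=13: (idle)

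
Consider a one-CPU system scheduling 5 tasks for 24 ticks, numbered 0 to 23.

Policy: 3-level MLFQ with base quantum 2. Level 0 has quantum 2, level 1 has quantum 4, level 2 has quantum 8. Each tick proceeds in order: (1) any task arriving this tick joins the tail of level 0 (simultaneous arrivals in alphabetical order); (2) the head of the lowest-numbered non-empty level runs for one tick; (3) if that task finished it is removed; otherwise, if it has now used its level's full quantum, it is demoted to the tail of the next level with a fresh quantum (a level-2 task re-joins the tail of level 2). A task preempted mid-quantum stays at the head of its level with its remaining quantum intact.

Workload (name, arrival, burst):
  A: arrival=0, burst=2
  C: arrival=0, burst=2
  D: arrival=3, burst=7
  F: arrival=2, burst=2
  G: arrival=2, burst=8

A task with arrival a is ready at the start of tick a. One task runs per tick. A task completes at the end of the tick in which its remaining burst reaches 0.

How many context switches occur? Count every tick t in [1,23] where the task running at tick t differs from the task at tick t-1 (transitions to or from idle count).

t=0: L0/L1/L2 = AC/-/- → run A
t=1: L0/L1/L2 = AC/-/- → run A
t=2: L0/L1/L2 = CFG/-/- → run C
t=3: L0/L1/L2 = CFGD/-/- → run C
t=4: L0/L1/L2 = FGD/-/- → run F
t=5: L0/L1/L2 = FGD/-/- → run F
t=6: L0/L1/L2 = GD/-/- → run G
t=7: L0/L1/L2 = GD/-/- → run G
t=8: L0/L1/L2 = D/G/- → run D
t=9: L0/L1/L2 = D/G/- → run D
t=10: L0/L1/L2 = -/GD/- → run G
t=11: L0/L1/L2 = -/GD/- → run G
t=12: L0/L1/L2 = -/GD/- → run G
t=13: L0/L1/L2 = -/GD/- → run G
t=14: L0/L1/L2 = -/D/G → run D
t=15: L0/L1/L2 = -/D/G → run D
t=16: L0/L1/L2 = -/D/G → run D
t=17: L0/L1/L2 = -/D/G → run D
t=18: L0/L1/L2 = -/-/GD → run G
t=19: L0/L1/L2 = -/-/GD → run G
t=20: L0/L1/L2 = -/-/D → run D
t=21: (idle)
t=22: (idle)
t=23: (idle)

context switches = 9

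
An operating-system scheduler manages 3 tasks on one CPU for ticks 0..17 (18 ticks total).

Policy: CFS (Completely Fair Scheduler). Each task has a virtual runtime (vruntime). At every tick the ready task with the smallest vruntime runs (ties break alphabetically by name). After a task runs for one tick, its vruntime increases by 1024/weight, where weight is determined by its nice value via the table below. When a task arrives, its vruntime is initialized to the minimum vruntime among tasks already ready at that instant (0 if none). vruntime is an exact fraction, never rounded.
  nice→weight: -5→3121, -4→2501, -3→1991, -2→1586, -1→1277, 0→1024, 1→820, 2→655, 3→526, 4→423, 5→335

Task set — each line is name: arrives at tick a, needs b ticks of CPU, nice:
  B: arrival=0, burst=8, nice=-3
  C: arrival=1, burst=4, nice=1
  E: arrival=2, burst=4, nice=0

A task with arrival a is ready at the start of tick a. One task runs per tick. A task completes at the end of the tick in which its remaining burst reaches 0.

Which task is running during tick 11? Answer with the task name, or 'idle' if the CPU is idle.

t=0: vr[B=0] → run B
t=1: vr[B=1024/1991 C=1024/1991] → run B
t=2: vr[B=2048/1991 C=1024/1991 E=1024/1991] → run C
t=3: vr[B=2048/1991 C=719616/408155 E=1024/1991] → run E
t=4: vr[B=2048/1991 C=719616/408155 E=3015/1991] → run B
t=5: vr[B=3072/1991 C=719616/408155 E=3015/1991] → run E
t=6: vr[B=3072/1991 C=719616/408155 E=5006/1991] → run B
t=7: vr[B=4096/1991 C=719616/408155 E=5006/1991] → run C
t=8: vr[B=4096/1991 C=1229312/408155 E=5006/1991] → run B
t=9: vr[B=5120/1991 C=1229312/408155 E=5006/1991] → run E
t=10: vr[B=5120/1991 C=1229312/408155 E=6997/1991] → run B
t=11: vr[B=6144/1991 C=1229312/408155 E=6997/1991] → run C
t=12: vr[B=6144/1991 C=1739008/408155 E=6997/1991] → run B
t=13: vr[B=7168/1991 C=1739008/408155 E=6997/1991] → run E
t=14: vr[B=7168/1991 C=1739008/408155] → run B
t=15: vr[C=1739008/408155] → run C
t=16: (idle)
t=17: (idle)

running at tick 11 = C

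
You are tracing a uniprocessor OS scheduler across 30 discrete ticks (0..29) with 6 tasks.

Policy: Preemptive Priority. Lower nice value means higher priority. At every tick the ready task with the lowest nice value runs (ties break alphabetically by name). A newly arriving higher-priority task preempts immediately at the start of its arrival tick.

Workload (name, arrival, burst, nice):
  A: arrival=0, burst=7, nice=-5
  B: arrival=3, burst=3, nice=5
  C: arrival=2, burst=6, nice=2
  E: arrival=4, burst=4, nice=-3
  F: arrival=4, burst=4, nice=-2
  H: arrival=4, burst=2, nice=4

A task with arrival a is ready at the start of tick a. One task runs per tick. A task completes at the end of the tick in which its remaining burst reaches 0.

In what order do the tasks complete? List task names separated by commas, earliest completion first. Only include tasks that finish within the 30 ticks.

completion order = A, E, F, C, H, B

t=0: ready={A} → run A
t=1: ready={A} → run A
t=2: ready={A,C} → run A
t=3: ready={A,B,C} → run A
t=4: ready={A,B,C,E,F,H} → run A
t=5: ready={A,B,C,E,F,H} → run A
t=6: ready={A,B,C,E,F,H} → run A
t=7: ready={B,C,E,F,H} → run E
t=8: ready={B,C,E,F,H} → run E
t=9: ready={B,C,E,F,H} → run E
t=10: ready={B,C,E,F,H} → run E
t=11: ready={B,C,F,H} → run F
t=12: ready={B,C,F,H} → run F
t=13: ready={B,C,F,H} → run F
t=14: ready={B,C,F,H} → run F
t=15: ready={B,C,H} → run C
t=16: ready={B,C,H} → run C
t=17: ready={B,C,H} → run C
t=18: ready={B,C,H} → run C
t=19: ready={B,C,H} → run C
t=20: ready={B,C,H} → run C
t=21: ready={B,H} → run H
t=22: ready={B,H} → run H
t=23: ready={B} → run B
t=24: ready={B} → run B
t=25: ready={B} → run B
t=26: (idle)
t=27: (idle)
t=28: (idle)
t=29: (idle)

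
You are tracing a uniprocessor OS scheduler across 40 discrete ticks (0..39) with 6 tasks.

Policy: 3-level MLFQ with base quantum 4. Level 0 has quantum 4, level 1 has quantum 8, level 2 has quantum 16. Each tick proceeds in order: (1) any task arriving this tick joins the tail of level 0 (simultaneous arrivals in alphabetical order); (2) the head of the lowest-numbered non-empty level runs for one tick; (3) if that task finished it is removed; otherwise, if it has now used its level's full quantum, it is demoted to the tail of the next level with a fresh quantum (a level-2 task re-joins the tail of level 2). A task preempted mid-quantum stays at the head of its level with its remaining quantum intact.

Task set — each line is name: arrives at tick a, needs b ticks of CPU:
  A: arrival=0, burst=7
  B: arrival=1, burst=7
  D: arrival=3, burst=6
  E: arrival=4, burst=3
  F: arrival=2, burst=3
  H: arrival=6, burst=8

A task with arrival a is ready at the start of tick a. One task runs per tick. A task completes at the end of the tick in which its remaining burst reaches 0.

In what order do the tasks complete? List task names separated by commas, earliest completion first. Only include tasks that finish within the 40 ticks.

completion order = F, E, A, B, D, H

t=0: L0/L1/L2 = A/-/- → run A
t=1: L0/L1/L2 = AB/-/- → run A
t=2: L0/L1/L2 = ABF/-/- → run A
t=3: L0/L1/L2 = ABFD/-/- → run A
t=4: L0/L1/L2 = BFDE/A/- → run B
t=5: L0/L1/L2 = BFDE/A/- → run B
t=6: L0/L1/L2 = BFDEH/A/- → run B
t=7: L0/L1/L2 = BFDEH/A/- → run B
t=8: L0/L1/L2 = FDEH/AB/- → run F
t=9: L0/L1/L2 = FDEH/AB/- → run F
t=10: L0/L1/L2 = FDEH/AB/- → run F
t=11: L0/L1/L2 = DEH/AB/- → run D
t=12: L0/L1/L2 = DEH/AB/- → run D
t=13: L0/L1/L2 = DEH/AB/- → run D
t=14: L0/L1/L2 = DEH/AB/- → run D
t=15: L0/L1/L2 = EH/ABD/- → run E
t=16: L0/L1/L2 = EH/ABD/- → run E
t=17: L0/L1/L2 = EH/ABD/- → run E
t=18: L0/L1/L2 = H/ABD/- → run H
t=19: L0/L1/L2 = H/ABD/- → run H
t=20: L0/L1/L2 = H/ABD/- → run H
t=21: L0/L1/L2 = H/ABD/- → run H
t=22: L0/L1/L2 = -/ABDH/- → run A
t=23: L0/L1/L2 = -/ABDH/- → run A
t=24: L0/L1/L2 = -/ABDH/- → run A
t=25: L0/L1/L2 = -/BDH/- → run B
t=26: L0/L1/L2 = -/BDH/- → run B
t=27: L0/L1/L2 = -/BDH/- → run B
t=28: L0/L1/L2 = -/DH/- → run D
t=29: L0/L1/L2 = -/DH/- → run D
t=30: L0/L1/L2 = -/H/- → run H
t=31: L0/L1/L2 = -/H/- → run H
t=32: L0/L1/L2 = -/H/- → run H
t=33: L0/L1/L2 = -/H/- → run H
t=34: (idle)
t=35: (idle)
t=36: (idle)
t=37: (idle)
t=38: (idle)
t=39: (idle)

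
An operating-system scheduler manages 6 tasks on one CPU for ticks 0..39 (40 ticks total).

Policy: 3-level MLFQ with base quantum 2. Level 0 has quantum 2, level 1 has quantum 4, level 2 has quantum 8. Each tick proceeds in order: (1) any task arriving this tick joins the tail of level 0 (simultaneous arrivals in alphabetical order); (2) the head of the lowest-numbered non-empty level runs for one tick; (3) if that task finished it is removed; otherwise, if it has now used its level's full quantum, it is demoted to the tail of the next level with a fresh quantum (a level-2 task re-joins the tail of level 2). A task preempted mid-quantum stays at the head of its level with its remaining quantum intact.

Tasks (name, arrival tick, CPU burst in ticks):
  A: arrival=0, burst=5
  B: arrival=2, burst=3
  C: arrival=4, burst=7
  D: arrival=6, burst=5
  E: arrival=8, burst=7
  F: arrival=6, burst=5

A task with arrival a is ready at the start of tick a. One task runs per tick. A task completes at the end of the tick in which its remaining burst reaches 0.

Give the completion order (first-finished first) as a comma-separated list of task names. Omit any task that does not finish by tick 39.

completion order = A, B, D, F, C, E

t=0: L0/L1/L2 = A/-/- → run A
t=1: L0/L1/L2 = A/-/- → run A
t=2: L0/L1/L2 = B/A/- → run B
t=3: L0/L1/L2 = B/A/- → run B
t=4: L0/L1/L2 = C/AB/- → run C
t=5: L0/L1/L2 = C/AB/- → run C
t=6: L0/L1/L2 = DF/ABC/- → run D
t=7: L0/L1/L2 = DF/ABC/- → run D
t=8: L0/L1/L2 = FE/ABCD/- → run F
t=9: L0/L1/L2 = FE/ABCD/- → run F
t=10: L0/L1/L2 = E/ABCDF/- → run E
t=11: L0/L1/L2 = E/ABCDF/- → run E
t=12: L0/L1/L2 = -/ABCDFE/- → run A
t=13: L0/L1/L2 = -/ABCDFE/- → run A
t=14: L0/L1/L2 = -/ABCDFE/- → run A
t=15: L0/L1/L2 = -/BCDFE/- → run B
t=16: L0/L1/L2 = -/CDFE/- → run C
t=17: L0/L1/L2 = -/CDFE/- → run C
t=18: L0/L1/L2 = -/CDFE/- → run C
t=19: L0/L1/L2 = -/CDFE/- → run C
t=20: L0/L1/L2 = -/DFE/C → run D
t=21: L0/L1/L2 = -/DFE/C → run D
t=22: L0/L1/L2 = -/DFE/C → run D
t=23: L0/L1/L2 = -/FE/C → run F
t=24: L0/L1/L2 = -/FE/C → run F
t=25: L0/L1/L2 = -/FE/C → run F
t=26: L0/L1/L2 = -/E/C → run E
t=27: L0/L1/L2 = -/E/C → run E
t=28: L0/L1/L2 = -/E/C → run E
t=29: L0/L1/L2 = -/E/C → run E
t=30: L0/L1/L2 = -/-/CE → run C
t=31: L0/L1/L2 = -/-/E → run E
t=32: (idle)
t=33: (idle)
t=34: (idle)
t=35: (idle)
t=36: (idle)
t=37: (idle)
t=38: (idle)
t=39: (idle)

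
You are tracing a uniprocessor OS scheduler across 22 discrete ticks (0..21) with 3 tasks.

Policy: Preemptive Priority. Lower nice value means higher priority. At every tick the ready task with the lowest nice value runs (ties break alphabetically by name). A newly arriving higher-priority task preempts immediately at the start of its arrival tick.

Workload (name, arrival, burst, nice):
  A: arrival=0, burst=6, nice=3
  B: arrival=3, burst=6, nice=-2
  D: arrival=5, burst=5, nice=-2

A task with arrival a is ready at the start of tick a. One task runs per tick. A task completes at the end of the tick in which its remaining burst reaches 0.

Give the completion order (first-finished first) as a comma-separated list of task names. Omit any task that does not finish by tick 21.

t=0: ready={A} → run A
t=1: ready={A} → run A
t=2: ready={A} → run A
t=3: ready={A,B} → run B
t=4: ready={A,B} → run B
t=5: ready={A,B,D} → run B
t=6: ready={A,B,D} → run B
t=7: ready={A,B,D} → run B
t=8: ready={A,B,D} → run B
t=9: ready={A,D} → run D
t=10: ready={A,D} → run D
t=11: ready={A,D} → run D
t=12: ready={A,D} → run D
t=13: ready={A,D} → run D
t=14: ready={A} → run A
t=15: ready={A} → run A
t=16: ready={A} → run A
t=17: (idle)
t=18: (idle)
t=19: (idle)
t=20: (idle)
t=21: (idle)

completion order = B, D, A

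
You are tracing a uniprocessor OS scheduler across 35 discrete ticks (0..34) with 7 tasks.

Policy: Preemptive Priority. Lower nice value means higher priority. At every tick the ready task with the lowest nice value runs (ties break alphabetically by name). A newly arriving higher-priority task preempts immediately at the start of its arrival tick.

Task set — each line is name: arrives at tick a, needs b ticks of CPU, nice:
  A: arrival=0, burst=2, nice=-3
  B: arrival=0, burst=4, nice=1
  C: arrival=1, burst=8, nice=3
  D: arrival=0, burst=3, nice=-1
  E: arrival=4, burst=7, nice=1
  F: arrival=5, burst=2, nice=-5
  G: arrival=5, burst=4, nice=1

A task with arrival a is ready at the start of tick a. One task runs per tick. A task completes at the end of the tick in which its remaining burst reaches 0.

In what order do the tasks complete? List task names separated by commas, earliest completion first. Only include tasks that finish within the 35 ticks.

completion order = A, D, F, B, E, G, C

t=0: ready={A,B,D} → run A
t=1: ready={A,B,C,D} → run A
t=2: ready={B,C,D} → run D
t=3: ready={B,C,D} → run D
t=4: ready={B,C,D,E} → run D
t=5: ready={B,C,E,F,G} → run F
t=6: ready={B,C,E,F,G} → run F
t=7: ready={B,C,E,G} → run B
t=8: ready={B,C,E,G} → run B
t=9: ready={B,C,E,G} → run B
t=10: ready={B,C,E,G} → run B
t=11: ready={C,E,G} → run E
t=12: ready={C,E,G} → run E
t=13: ready={C,E,G} → run E
t=14: ready={C,E,G} → run E
t=15: ready={C,E,G} → run E
t=16: ready={C,E,G} → run E
t=17: ready={C,E,G} → run E
t=18: ready={C,G} → run G
t=19: ready={C,G} → run G
t=20: ready={C,G} → run G
t=21: ready={C,G} → run G
t=22: ready={C} → run C
t=23: ready={C} → run C
t=24: ready={C} → run C
t=25: ready={C} → run C
t=26: ready={C} → run C
t=27: ready={C} → run C
t=28: ready={C} → run C
t=29: ready={C} → run C
t=30: (idle)
t=31: (idle)
t=32: (idle)
t=33: (idle)
t=34: (idle)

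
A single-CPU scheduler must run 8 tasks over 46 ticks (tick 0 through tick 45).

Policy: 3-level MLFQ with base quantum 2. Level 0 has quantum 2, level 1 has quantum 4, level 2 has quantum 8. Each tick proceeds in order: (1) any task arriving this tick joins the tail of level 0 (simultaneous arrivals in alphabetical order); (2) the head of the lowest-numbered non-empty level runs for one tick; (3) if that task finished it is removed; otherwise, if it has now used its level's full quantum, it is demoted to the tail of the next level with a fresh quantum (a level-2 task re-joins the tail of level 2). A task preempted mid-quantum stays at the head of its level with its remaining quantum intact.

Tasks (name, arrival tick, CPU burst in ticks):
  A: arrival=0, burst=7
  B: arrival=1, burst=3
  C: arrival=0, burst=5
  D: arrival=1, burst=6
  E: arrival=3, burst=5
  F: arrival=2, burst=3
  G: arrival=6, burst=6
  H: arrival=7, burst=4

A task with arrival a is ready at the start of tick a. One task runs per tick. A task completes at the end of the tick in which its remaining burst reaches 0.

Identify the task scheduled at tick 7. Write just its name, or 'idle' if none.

running at tick 7 = D

t=0: L0/L1/L2 = AC/-/- → run A
t=1: L0/L1/L2 = ACBD/-/- → run A
t=2: L0/L1/L2 = CBDF/A/- → run C
t=3: L0/L1/L2 = CBDFE/A/- → run C
t=4: L0/L1/L2 = BDFE/AC/- → run B
t=5: L0/L1/L2 = BDFE/AC/- → run B
t=6: L0/L1/L2 = DFEG/ACB/- → run D
t=7: L0/L1/L2 = DFEGH/ACB/- → run D
t=8: L0/L1/L2 = FEGH/ACBD/- → run F
t=9: L0/L1/L2 = FEGH/ACBD/- → run F
t=10: L0/L1/L2 = EGH/ACBDF/- → run E
t=11: L0/L1/L2 = EGH/ACBDF/- → run E
t=12: L0/L1/L2 = GH/ACBDFE/- → run G
t=13: L0/L1/L2 = GH/ACBDFE/- → run G
t=14: L0/L1/L2 = H/ACBDFEG/- → run H
t=15: L0/L1/L2 = H/ACBDFEG/- → run H
t=16: L0/L1/L2 = -/ACBDFEGH/- → run A
t=17: L0/L1/L2 = -/ACBDFEGH/- → run A
t=18: L0/L1/L2 = -/ACBDFEGH/- → run A
t=19: L0/L1/L2 = -/ACBDFEGH/- → run A
t=20: L0/L1/L2 = -/CBDFEGH/A → run C
t=21: L0/L1/L2 = -/CBDFEGH/A → run C
t=22: L0/L1/L2 = -/CBDFEGH/A → run C
t=23: L0/L1/L2 = -/BDFEGH/A → run B
t=24: L0/L1/L2 = -/DFEGH/A → run D
t=25: L0/L1/L2 = -/DFEGH/A → run D
t=26: L0/L1/L2 = -/DFEGH/A → run D
t=27: L0/L1/L2 = -/DFEGH/A → run D
t=28: L0/L1/L2 = -/FEGH/A → run F
t=29: L0/L1/L2 = -/EGH/A → run E
t=30: L0/L1/L2 = -/EGH/A → run E
t=31: L0/L1/L2 = -/EGH/A → run E
t=32: L0/L1/L2 = -/GH/A → run G
t=33: L0/L1/L2 = -/GH/A → run G
t=34: L0/L1/L2 = -/GH/A → run G
t=35: L0/L1/L2 = -/GH/A → run G
t=36: L0/L1/L2 = -/H/A → run H
t=37: L0/L1/L2 = -/H/A → run H
t=38: L0/L1/L2 = -/-/A → run A
t=39: (idle)
t=40: (idle)
t=41: (idle)
t=42: (idle)
t=43: (idle)
t=44: (idle)
t=45: (idle)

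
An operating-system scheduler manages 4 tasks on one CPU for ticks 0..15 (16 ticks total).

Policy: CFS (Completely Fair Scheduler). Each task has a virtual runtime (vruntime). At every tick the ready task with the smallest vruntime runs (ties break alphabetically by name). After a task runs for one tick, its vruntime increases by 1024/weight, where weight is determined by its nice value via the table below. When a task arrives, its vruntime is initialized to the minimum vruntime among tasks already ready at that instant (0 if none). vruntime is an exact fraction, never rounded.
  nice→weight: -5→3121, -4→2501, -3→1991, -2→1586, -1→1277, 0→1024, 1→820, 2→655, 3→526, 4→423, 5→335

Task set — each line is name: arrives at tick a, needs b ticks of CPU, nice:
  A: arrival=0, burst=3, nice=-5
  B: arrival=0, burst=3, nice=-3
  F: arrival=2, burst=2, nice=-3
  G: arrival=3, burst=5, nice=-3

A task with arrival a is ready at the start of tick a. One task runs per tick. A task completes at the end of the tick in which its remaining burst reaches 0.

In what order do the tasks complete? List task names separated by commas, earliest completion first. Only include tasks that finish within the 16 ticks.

completion order = A, F, B, G

t=0: vr[A=0 B=0] → run A
t=1: vr[A=1024/3121 B=0] → run B
t=2: vr[A=1024/3121 B=1024/1991 F=1024/3121] → run A
t=3: vr[A=2048/3121 B=1024/1991 F=1024/3121 G=1024/3121] → run F
t=4: vr[A=2048/3121 B=1024/1991 F=5234688/6213911 G=1024/3121] → run G
t=5: vr[A=2048/3121 B=1024/1991 F=5234688/6213911 G=5234688/6213911] → run B
t=6: vr[A=2048/3121 B=2048/1991 F=5234688/6213911 G=5234688/6213911] → run A
t=7: vr[B=2048/1991 F=5234688/6213911 G=5234688/6213911] → run F
t=8: vr[B=2048/1991 G=5234688/6213911] → run G
t=9: vr[B=2048/1991 G=8430592/6213911] → run B
t=10: vr[G=8430592/6213911] → run G
t=11: vr[G=11626496/6213911] → run G
t=12: vr[G=14822400/6213911] → run G
t=13: (idle)
t=14: (idle)
t=15: (idle)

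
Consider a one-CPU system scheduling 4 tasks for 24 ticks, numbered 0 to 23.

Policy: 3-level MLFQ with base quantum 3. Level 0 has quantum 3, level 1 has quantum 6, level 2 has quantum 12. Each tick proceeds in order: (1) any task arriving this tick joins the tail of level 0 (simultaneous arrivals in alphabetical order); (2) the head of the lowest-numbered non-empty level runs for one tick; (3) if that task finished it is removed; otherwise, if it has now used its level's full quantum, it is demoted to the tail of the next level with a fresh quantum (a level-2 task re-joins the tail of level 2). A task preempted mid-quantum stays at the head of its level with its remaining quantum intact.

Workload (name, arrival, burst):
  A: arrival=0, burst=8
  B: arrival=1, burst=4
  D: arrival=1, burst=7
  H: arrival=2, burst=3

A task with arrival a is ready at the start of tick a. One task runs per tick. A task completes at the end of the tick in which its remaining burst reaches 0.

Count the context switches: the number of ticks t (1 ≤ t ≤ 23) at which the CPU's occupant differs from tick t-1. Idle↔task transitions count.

t=0: L0/L1/L2 = A/-/- → run A
t=1: L0/L1/L2 = ABD/-/- → run A
t=2: L0/L1/L2 = ABDH/-/- → run A
t=3: L0/L1/L2 = BDH/A/- → run B
t=4: L0/L1/L2 = BDH/A/- → run B
t=5: L0/L1/L2 = BDH/A/- → run B
t=6: L0/L1/L2 = DH/AB/- → run D
t=7: L0/L1/L2 = DH/AB/- → run D
t=8: L0/L1/L2 = DH/AB/- → run D
t=9: L0/L1/L2 = H/ABD/- → run H
t=10: L0/L1/L2 = H/ABD/- → run H
t=11: L0/L1/L2 = H/ABD/- → run H
t=12: L0/L1/L2 = -/ABD/- → run A
t=13: L0/L1/L2 = -/ABD/- → run A
t=14: L0/L1/L2 = -/ABD/- → run A
t=15: L0/L1/L2 = -/ABD/- → run A
t=16: L0/L1/L2 = -/ABD/- → run A
t=17: L0/L1/L2 = -/BD/- → run B
t=18: L0/L1/L2 = -/D/- → run D
t=19: L0/L1/L2 = -/D/- → run D
t=20: L0/L1/L2 = -/D/- → run D
t=21: L0/L1/L2 = -/D/- → run D
t=22: (idle)
t=23: (idle)

context switches = 7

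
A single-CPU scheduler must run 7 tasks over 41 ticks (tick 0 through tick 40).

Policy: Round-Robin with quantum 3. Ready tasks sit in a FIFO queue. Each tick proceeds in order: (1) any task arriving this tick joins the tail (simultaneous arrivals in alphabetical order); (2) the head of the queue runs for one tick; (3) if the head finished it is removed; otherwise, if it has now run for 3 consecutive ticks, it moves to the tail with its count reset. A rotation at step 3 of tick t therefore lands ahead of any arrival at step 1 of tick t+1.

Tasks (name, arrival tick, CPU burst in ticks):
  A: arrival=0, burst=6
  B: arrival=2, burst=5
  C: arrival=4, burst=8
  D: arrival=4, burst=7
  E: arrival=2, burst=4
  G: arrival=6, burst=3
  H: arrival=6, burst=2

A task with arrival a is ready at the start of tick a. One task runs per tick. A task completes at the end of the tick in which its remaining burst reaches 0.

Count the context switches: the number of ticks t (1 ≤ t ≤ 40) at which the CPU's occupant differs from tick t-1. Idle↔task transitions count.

t=0: queue=[A] q_used=0 → run A
t=1: queue=[A] q_used=1 → run A
t=2: queue=[A,B,E] q_used=2 → run A
t=3: queue=[B,E,A] q_used=0 → run B
t=4: queue=[B,E,A,C,D] q_used=1 → run B
t=5: queue=[B,E,A,C,D] q_used=2 → run B
t=6: queue=[E,A,C,D,B,G,H] q_used=0 → run E
t=7: queue=[E,A,C,D,B,G,H] q_used=1 → run E
t=8: queue=[E,A,C,D,B,G,H] q_used=2 → run E
t=9: queue=[A,C,D,B,G,H,E] q_used=0 → run A
t=10: queue=[A,C,D,B,G,H,E] q_used=1 → run A
t=11: queue=[A,C,D,B,G,H,E] q_used=2 → run A
t=12: queue=[C,D,B,G,H,E] q_used=0 → run C
t=13: queue=[C,D,B,G,H,E] q_used=1 → run C
t=14: queue=[C,D,B,G,H,E] q_used=2 → run C
t=15: queue=[D,B,G,H,E,C] q_used=0 → run D
t=16: queue=[D,B,G,H,E,C] q_used=1 → run D
t=17: queue=[D,B,G,H,E,C] q_used=2 → run D
t=18: queue=[B,G,H,E,C,D] q_used=0 → run B
t=19: queue=[B,G,H,E,C,D] q_used=1 → run B
t=20: queue=[G,H,E,C,D] q_used=0 → run G
t=21: queue=[G,H,E,C,D] q_used=1 → run G
t=22: queue=[G,H,E,C,D] q_used=2 → run G
t=23: queue=[H,E,C,D] q_used=0 → run H
t=24: queue=[H,E,C,D] q_used=1 → run H
t=25: queue=[E,C,D] q_used=0 → run E
t=26: queue=[C,D] q_used=0 → run C
t=27: queue=[C,D] q_used=1 → run C
t=28: queue=[C,D] q_used=2 → run C
t=29: queue=[D,C] q_used=0 → run D
t=30: queue=[D,C] q_used=1 → run D
t=31: queue=[D,C] q_used=2 → run D
t=32: queue=[C,D] q_used=0 → run C
t=33: queue=[C,D] q_used=1 → run C
t=34: queue=[D] q_used=0 → run D
t=35: (idle)
t=36: (idle)
t=37: (idle)
t=38: (idle)
t=39: (idle)
t=40: (idle)

context switches = 14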